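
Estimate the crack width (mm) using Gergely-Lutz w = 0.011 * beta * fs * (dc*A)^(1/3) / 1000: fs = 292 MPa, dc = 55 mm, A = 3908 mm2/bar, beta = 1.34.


w = 0.011 * beta * fs * (dc * A)^(1/3) / 1000
= 0.011 * 1.34 * 292 * (55 * 3908)^(1/3) / 1000
= 0.258 mm

0.258


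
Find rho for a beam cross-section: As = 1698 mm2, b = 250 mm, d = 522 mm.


rho = As / (b * d)
= 1698 / (250 * 522)
= 0.013

0.013


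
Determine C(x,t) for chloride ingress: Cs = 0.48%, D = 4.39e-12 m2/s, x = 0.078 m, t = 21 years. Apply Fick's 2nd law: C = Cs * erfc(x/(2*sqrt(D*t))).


t_seconds = 21 * 365.25 * 24 * 3600 = 662709600.0 s
arg = 0.078 / (2 * sqrt(4.39e-12 * 662709600.0))
= 0.7231
erfc(0.7231) = 0.3065
C = 0.48 * 0.3065 = 0.1471%

0.1471


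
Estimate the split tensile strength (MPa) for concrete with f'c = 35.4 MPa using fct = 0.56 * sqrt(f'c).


fct = 0.56 * sqrt(35.4)
= 0.56 * 5.95
= 3.332 MPa

3.332


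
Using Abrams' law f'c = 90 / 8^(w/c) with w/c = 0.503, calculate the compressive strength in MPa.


f'c = 90 / 8^0.503
= 90 / 2.846
= 31.62 MPa

31.62


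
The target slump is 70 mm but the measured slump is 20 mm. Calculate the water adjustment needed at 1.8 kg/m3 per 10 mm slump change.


Difference = 70 - 20 = 50 mm
Water adjustment = 50 * 1.8 / 10 = 9.0 kg/m3

9.0


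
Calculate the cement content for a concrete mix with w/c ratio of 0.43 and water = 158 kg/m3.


Cement = water / (w/c)
= 158 / 0.43
= 367.4 kg/m3

367.4


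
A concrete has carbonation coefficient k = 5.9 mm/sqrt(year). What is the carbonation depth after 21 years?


depth = k * sqrt(t)
= 5.9 * sqrt(21)
= 27.04 mm

27.04


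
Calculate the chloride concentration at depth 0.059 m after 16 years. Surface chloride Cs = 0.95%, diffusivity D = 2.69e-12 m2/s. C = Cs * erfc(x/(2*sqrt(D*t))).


t_seconds = 16 * 365.25 * 24 * 3600 = 504921600.0 s
arg = 0.059 / (2 * sqrt(2.69e-12 * 504921600.0))
= 0.8004
erfc(0.8004) = 0.2576
C = 0.95 * 0.2576 = 0.2448%

0.2448


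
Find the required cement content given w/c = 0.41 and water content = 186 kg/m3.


Cement = water / (w/c)
= 186 / 0.41
= 453.7 kg/m3

453.7


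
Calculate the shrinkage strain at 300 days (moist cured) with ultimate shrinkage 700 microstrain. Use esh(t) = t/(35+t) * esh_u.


esh(300) = 300 / (35 + 300) * 700
= 300 / 335 * 700
= 626.9 microstrain

626.9


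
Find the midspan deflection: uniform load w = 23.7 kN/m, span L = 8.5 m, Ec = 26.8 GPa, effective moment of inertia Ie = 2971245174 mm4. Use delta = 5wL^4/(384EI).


Convert: L = 8.5 m = 8500 mm, Ec = 26.8 GPa = 26800 MPa
delta = 5 * 23.7 * 8500^4 / (384 * 26800 * 2971245174)
= 20.23 mm

20.23


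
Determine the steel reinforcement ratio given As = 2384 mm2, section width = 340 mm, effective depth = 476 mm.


rho = As / (b * d)
= 2384 / (340 * 476)
= 0.0147

0.0147


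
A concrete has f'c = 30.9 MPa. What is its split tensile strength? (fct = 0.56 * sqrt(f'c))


fct = 0.56 * sqrt(30.9)
= 0.56 * 5.559
= 3.113 MPa

3.113


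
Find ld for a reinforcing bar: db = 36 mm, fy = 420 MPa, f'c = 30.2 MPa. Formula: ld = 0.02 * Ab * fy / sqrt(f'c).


Ab = pi * 36^2 / 4 = 1017.876 mm2
ld = 0.02 * 1017.876 * 420 / sqrt(30.2)
= 1555.9 mm

1555.9


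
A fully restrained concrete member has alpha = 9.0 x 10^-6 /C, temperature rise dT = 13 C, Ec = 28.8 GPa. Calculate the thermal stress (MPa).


sigma = alpha * dT * Ec
= 9.0e-6 * 13 * 28.8 * 1000
= 3.37 MPa

3.37


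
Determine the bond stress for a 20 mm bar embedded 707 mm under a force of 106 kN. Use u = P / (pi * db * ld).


u = P / (pi * db * ld)
= 106 * 1000 / (pi * 20 * 707)
= 2.386 MPa

2.386


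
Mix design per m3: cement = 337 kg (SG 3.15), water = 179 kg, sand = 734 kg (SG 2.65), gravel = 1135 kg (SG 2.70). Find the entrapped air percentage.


Vol cement = 337 / (3.15 * 1000) = 0.106984 m3
Vol water = 179 / 1000 = 0.179 m3
Vol sand = 734 / (2.65 * 1000) = 0.276981 m3
Vol gravel = 1135 / (2.70 * 1000) = 0.42037 m3
Total solid + water volume = 0.983336 m3
Air = (1 - 0.983336) * 100 = 1.67%

1.67


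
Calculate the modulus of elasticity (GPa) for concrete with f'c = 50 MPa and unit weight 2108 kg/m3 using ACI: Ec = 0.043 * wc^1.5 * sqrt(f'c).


Ec = 0.043 * 2108^1.5 * sqrt(50) / 1000
= 29.43 GPa

29.43


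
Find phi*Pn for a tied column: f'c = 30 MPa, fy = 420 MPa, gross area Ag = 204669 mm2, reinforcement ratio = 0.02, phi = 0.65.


Ast = rho * Ag = 0.02 * 204669 = 4093.38 mm2
phi*Pn = 0.65 * 0.80 * (0.85 * 30 * (204669 - 4093.38) + 420 * 4093.38) / 1000
= 3553.63 kN

3553.63


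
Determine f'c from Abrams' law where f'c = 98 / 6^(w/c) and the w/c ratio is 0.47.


f'c = 98 / 6^0.47
= 98 / 2.321
= 42.22 MPa

42.22


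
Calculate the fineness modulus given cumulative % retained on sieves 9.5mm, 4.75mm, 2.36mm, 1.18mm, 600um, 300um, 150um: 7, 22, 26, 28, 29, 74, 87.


FM = sum(cumulative % retained) / 100
= 273 / 100
= 2.73

2.73


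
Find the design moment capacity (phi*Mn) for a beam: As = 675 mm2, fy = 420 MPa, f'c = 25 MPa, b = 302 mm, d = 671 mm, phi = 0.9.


a = As * fy / (0.85 * f'c * b)
= 675 * 420 / (0.85 * 25 * 302)
= 44.1761 mm
Mn = As * fy * (d - a/2) / 10^6
= 183.9665 kN-m
phi*Mn = 0.9 * 183.9665 = 165.57 kN-m

165.57


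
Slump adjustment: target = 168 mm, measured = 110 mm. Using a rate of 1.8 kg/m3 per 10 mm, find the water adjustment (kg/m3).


Difference = 168 - 110 = 58 mm
Water adjustment = 58 * 1.8 / 10 = 10.4 kg/m3

10.4


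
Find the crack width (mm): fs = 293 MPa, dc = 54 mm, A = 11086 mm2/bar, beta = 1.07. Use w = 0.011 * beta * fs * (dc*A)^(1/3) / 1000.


w = 0.011 * beta * fs * (dc * A)^(1/3) / 1000
= 0.011 * 1.07 * 293 * (54 * 11086)^(1/3) / 1000
= 0.291 mm

0.291


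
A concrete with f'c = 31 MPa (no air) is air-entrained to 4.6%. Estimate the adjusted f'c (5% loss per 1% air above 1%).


Strength loss = (4.6 - 1) * 5 = 18.0%
f'c = 31 * (1 - 18.0/100)
= 25.42 MPa

25.42


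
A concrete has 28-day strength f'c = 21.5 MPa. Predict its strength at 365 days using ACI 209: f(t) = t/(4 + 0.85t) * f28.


f(365) = 365 / (4 + 0.85 * 365) * 21.5
= 365 / 314.25 * 21.5
= 24.97 MPa

24.97


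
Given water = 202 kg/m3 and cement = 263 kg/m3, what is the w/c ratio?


w/c = water / cement
w/c = 202 / 263 = 0.768

0.768


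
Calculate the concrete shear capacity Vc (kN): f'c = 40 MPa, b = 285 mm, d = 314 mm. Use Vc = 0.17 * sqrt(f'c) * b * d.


Vc = 0.17 * sqrt(40) * 285 * 314 / 1000
= 96.22 kN

96.22


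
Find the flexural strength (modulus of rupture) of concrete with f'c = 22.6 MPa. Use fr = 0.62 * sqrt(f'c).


fr = 0.62 * sqrt(22.6)
= 2.947 MPa

2.947


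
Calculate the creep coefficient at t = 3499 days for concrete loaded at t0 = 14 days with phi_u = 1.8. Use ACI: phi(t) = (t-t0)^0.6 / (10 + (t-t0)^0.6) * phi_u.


dt = 3499 - 14 = 3485
phi = 3485^0.6 / (10 + 3485^0.6) * 1.8
= 1.675

1.675


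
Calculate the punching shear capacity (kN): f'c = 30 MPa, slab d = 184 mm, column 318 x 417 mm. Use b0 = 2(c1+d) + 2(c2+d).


b0 = 2*(318 + 184) + 2*(417 + 184) = 2206 mm
Vc = 0.33 * sqrt(30) * 2206 * 184 / 1000
= 733.67 kN

733.67


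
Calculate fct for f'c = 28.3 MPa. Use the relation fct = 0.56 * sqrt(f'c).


fct = 0.56 * sqrt(28.3)
= 0.56 * 5.32
= 2.979 MPa

2.979


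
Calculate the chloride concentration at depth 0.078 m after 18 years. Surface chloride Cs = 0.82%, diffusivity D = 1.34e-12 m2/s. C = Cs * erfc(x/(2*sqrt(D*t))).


t_seconds = 18 * 365.25 * 24 * 3600 = 568036800.0 s
arg = 0.078 / (2 * sqrt(1.34e-12 * 568036800.0))
= 1.4136
erfc(1.4136) = 0.0456
C = 0.82 * 0.0456 = 0.0374%

0.0374


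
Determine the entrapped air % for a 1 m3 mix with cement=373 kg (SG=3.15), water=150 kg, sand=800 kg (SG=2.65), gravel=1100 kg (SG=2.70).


Vol cement = 373 / (3.15 * 1000) = 0.118413 m3
Vol water = 150 / 1000 = 0.15 m3
Vol sand = 800 / (2.65 * 1000) = 0.301887 m3
Vol gravel = 1100 / (2.70 * 1000) = 0.407407 m3
Total solid + water volume = 0.977707 m3
Air = (1 - 0.977707) * 100 = 2.23%

2.23


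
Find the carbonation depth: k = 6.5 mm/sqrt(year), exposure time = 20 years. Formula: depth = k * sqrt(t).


depth = k * sqrt(t)
= 6.5 * sqrt(20)
= 29.07 mm

29.07


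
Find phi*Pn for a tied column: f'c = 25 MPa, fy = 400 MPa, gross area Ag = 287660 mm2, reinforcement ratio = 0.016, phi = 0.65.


Ast = rho * Ag = 0.016 * 287660 = 4602.56 mm2
phi*Pn = 0.65 * 0.80 * (0.85 * 25 * (287660 - 4602.56) + 400 * 4602.56) / 1000
= 4085.12 kN

4085.12


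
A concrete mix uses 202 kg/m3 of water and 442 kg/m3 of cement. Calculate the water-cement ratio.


w/c = water / cement
w/c = 202 / 442 = 0.457

0.457


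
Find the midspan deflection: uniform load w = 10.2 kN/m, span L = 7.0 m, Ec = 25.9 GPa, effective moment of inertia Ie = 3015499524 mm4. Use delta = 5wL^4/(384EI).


Convert: L = 7.0 m = 7000 mm, Ec = 25.9 GPa = 25900 MPa
delta = 5 * 10.2 * 7000^4 / (384 * 25900 * 3015499524)
= 4.08 mm

4.08


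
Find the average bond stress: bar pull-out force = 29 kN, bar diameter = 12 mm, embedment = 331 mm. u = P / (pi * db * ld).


u = P / (pi * db * ld)
= 29 * 1000 / (pi * 12 * 331)
= 2.324 MPa

2.324


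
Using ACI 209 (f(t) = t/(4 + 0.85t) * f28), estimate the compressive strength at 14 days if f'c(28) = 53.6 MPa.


f(14) = 14 / (4 + 0.85 * 14) * 53.6
= 14 / 15.9 * 53.6
= 47.19 MPa

47.19


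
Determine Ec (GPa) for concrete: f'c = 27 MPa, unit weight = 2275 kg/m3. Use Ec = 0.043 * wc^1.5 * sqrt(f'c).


Ec = 0.043 * 2275^1.5 * sqrt(27) / 1000
= 24.25 GPa

24.25


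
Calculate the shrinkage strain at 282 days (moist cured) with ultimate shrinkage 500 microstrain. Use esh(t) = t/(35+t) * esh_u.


esh(282) = 282 / (35 + 282) * 500
= 282 / 317 * 500
= 444.8 microstrain

444.8


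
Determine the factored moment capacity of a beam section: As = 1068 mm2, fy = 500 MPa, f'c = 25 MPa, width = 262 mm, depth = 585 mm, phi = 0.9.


a = As * fy / (0.85 * f'c * b)
= 1068 * 500 / (0.85 * 25 * 262)
= 95.9138 mm
Mn = As * fy * (d - a/2) / 10^6
= 286.781 kN-m
phi*Mn = 0.9 * 286.781 = 258.1 kN-m

258.1


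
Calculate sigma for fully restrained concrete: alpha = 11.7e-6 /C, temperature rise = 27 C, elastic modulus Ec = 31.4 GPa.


sigma = alpha * dT * Ec
= 11.7e-6 * 27 * 31.4 * 1000
= 9.919 MPa

9.919


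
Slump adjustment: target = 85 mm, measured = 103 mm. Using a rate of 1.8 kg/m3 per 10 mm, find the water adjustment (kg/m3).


Difference = 85 - 103 = -18 mm
Water adjustment = -18 * 1.8 / 10 = -3.2 kg/m3

-3.2


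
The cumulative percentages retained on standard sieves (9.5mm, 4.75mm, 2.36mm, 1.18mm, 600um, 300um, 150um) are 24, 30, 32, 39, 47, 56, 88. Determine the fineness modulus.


FM = sum(cumulative % retained) / 100
= 316 / 100
= 3.16

3.16


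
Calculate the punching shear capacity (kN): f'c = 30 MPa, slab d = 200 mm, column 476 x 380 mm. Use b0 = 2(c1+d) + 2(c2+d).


b0 = 2*(476 + 200) + 2*(380 + 200) = 2512 mm
Vc = 0.33 * sqrt(30) * 2512 * 200 / 1000
= 908.08 kN

908.08


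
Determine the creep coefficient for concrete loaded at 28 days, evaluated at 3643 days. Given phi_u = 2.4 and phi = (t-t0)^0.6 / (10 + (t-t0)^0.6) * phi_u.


dt = 3643 - 28 = 3615
phi = 3615^0.6 / (10 + 3615^0.6) * 2.4
= 2.236

2.236


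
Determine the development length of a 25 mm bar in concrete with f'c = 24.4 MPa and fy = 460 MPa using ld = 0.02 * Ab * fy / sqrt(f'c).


Ab = pi * 25^2 / 4 = 490.874 mm2
ld = 0.02 * 490.874 * 460 / sqrt(24.4)
= 914.2 mm

914.2


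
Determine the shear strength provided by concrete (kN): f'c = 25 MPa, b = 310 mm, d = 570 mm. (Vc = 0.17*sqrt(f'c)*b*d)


Vc = 0.17 * sqrt(25) * 310 * 570 / 1000
= 150.19 kN

150.19


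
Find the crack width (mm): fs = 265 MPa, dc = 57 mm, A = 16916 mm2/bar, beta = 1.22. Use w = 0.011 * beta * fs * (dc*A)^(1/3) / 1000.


w = 0.011 * beta * fs * (dc * A)^(1/3) / 1000
= 0.011 * 1.22 * 265 * (57 * 16916)^(1/3) / 1000
= 0.351 mm

0.351


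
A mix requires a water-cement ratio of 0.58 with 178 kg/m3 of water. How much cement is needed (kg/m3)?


Cement = water / (w/c)
= 178 / 0.58
= 306.9 kg/m3

306.9


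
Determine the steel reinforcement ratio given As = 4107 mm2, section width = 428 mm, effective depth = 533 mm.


rho = As / (b * d)
= 4107 / (428 * 533)
= 0.018

0.018


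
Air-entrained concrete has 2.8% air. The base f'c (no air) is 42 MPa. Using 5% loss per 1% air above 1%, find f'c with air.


Strength loss = (2.8 - 1) * 5 = 9.0%
f'c = 42 * (1 - 9.0/100)
= 38.22 MPa

38.22


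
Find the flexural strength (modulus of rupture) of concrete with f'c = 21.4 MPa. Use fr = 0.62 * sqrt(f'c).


fr = 0.62 * sqrt(21.4)
= 2.868 MPa

2.868


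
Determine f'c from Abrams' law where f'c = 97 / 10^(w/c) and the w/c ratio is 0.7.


f'c = 97 / 10^0.7
= 97 / 5.012
= 19.35 MPa

19.35


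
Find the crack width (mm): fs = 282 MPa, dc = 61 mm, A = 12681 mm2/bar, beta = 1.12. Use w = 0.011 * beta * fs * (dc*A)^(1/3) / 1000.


w = 0.011 * beta * fs * (dc * A)^(1/3) / 1000
= 0.011 * 1.12 * 282 * (61 * 12681)^(1/3) / 1000
= 0.319 mm

0.319


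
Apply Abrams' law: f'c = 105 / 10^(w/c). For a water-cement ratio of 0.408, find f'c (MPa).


f'c = 105 / 10^0.408
= 105 / 2.559
= 41.04 MPa

41.04


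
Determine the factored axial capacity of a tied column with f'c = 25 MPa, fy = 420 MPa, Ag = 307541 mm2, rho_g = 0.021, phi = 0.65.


Ast = rho * Ag = 0.021 * 307541 = 6458.361 mm2
phi*Pn = 0.65 * 0.80 * (0.85 * 25 * (307541 - 6458.361) + 420 * 6458.361) / 1000
= 4737.47 kN

4737.47


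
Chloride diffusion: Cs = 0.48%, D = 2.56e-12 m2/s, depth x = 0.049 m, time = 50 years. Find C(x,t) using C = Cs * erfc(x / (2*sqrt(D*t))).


t_seconds = 50 * 365.25 * 24 * 3600 = 1577880000.0 s
arg = 0.049 / (2 * sqrt(2.56e-12 * 1577880000.0))
= 0.3855
erfc(0.3855) = 0.5856
C = 0.48 * 0.5856 = 0.2811%

0.2811


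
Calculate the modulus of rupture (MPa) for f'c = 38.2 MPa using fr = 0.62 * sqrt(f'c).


fr = 0.62 * sqrt(38.2)
= 3.832 MPa

3.832


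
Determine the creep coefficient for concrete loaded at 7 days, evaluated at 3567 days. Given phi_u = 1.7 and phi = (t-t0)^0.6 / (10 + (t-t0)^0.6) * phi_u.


dt = 3567 - 7 = 3560
phi = 3560^0.6 / (10 + 3560^0.6) * 1.7
= 1.583

1.583


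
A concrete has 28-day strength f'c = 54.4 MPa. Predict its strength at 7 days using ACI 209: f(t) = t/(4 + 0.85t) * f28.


f(7) = 7 / (4 + 0.85 * 7) * 54.4
= 7 / 9.95 * 54.4
= 38.27 MPa

38.27


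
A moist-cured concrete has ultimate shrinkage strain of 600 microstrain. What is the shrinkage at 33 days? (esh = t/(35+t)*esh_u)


esh(33) = 33 / (35 + 33) * 600
= 33 / 68 * 600
= 291.2 microstrain

291.2


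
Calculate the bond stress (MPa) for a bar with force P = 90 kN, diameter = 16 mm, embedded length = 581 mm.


u = P / (pi * db * ld)
= 90 * 1000 / (pi * 16 * 581)
= 3.082 MPa

3.082


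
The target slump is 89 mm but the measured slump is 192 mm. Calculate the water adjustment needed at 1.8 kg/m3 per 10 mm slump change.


Difference = 89 - 192 = -103 mm
Water adjustment = -103 * 1.8 / 10 = -18.5 kg/m3

-18.5


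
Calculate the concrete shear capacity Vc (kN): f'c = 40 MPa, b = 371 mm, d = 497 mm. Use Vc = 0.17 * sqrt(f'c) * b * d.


Vc = 0.17 * sqrt(40) * 371 * 497 / 1000
= 198.25 kN

198.25


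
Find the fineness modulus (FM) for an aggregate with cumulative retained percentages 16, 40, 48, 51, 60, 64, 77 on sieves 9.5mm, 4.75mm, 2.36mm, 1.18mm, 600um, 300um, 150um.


FM = sum(cumulative % retained) / 100
= 356 / 100
= 3.56

3.56


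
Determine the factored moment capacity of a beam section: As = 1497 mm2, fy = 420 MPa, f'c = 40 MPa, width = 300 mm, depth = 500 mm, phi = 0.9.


a = As * fy / (0.85 * f'c * b)
= 1497 * 420 / (0.85 * 40 * 300)
= 61.6412 mm
Mn = As * fy * (d - a/2) / 10^6
= 294.9919 kN-m
phi*Mn = 0.9 * 294.9919 = 265.49 kN-m

265.49


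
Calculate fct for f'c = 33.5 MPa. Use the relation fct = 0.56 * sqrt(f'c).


fct = 0.56 * sqrt(33.5)
= 0.56 * 5.788
= 3.241 MPa

3.241


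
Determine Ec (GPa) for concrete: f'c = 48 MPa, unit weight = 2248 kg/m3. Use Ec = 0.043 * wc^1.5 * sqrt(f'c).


Ec = 0.043 * 2248^1.5 * sqrt(48) / 1000
= 31.75 GPa

31.75


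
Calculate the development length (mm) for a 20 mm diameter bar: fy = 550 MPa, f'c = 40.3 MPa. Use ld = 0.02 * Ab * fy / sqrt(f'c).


Ab = pi * 20^2 / 4 = 314.159 mm2
ld = 0.02 * 314.159 * 550 / sqrt(40.3)
= 544.4 mm

544.4


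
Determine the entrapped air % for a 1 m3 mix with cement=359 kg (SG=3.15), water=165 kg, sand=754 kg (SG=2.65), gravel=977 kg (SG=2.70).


Vol cement = 359 / (3.15 * 1000) = 0.113968 m3
Vol water = 165 / 1000 = 0.165 m3
Vol sand = 754 / (2.65 * 1000) = 0.284528 m3
Vol gravel = 977 / (2.70 * 1000) = 0.361852 m3
Total solid + water volume = 0.925348 m3
Air = (1 - 0.925348) * 100 = 7.47%

7.47


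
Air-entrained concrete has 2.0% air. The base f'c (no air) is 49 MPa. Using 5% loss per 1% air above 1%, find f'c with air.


Strength loss = (2.0 - 1) * 5 = 5.0%
f'c = 49 * (1 - 5.0/100)
= 46.55 MPa

46.55


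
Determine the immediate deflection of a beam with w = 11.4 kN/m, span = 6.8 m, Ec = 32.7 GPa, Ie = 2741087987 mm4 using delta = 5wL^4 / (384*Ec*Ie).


Convert: L = 6.8 m = 6800 mm, Ec = 32.7 GPa = 32700 MPa
delta = 5 * 11.4 * 6800^4 / (384 * 32700 * 2741087987)
= 3.54 mm

3.54


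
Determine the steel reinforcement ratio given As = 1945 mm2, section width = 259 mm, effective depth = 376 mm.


rho = As / (b * d)
= 1945 / (259 * 376)
= 0.02

0.02


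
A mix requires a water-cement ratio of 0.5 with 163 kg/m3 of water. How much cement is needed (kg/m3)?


Cement = water / (w/c)
= 163 / 0.5
= 326.0 kg/m3

326.0


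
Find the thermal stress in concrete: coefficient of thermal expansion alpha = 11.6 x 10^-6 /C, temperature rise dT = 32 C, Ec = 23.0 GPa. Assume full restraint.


sigma = alpha * dT * Ec
= 11.6e-6 * 32 * 23.0 * 1000
= 8.538 MPa

8.538


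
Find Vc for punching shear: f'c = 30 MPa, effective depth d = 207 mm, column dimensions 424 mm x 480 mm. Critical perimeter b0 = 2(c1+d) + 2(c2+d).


b0 = 2*(424 + 207) + 2*(480 + 207) = 2636 mm
Vc = 0.33 * sqrt(30) * 2636 * 207 / 1000
= 986.26 kN

986.26


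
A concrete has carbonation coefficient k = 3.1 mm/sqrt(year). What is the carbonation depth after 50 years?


depth = k * sqrt(t)
= 3.1 * sqrt(50)
= 21.92 mm

21.92


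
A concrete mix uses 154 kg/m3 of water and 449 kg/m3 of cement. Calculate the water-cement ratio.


w/c = water / cement
w/c = 154 / 449 = 0.343

0.343


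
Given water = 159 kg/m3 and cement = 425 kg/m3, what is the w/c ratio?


w/c = water / cement
w/c = 159 / 425 = 0.374

0.374


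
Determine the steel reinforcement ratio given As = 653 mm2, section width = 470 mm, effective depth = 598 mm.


rho = As / (b * d)
= 653 / (470 * 598)
= 0.0023

0.0023


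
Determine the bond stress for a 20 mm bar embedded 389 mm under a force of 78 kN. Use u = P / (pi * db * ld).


u = P / (pi * db * ld)
= 78 * 1000 / (pi * 20 * 389)
= 3.191 MPa

3.191


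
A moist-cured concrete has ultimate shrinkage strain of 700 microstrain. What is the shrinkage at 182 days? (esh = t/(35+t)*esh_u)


esh(182) = 182 / (35 + 182) * 700
= 182 / 217 * 700
= 587.1 microstrain

587.1


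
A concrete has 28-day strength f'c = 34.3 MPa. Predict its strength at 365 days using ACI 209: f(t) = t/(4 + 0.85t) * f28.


f(365) = 365 / (4 + 0.85 * 365) * 34.3
= 365 / 314.25 * 34.3
= 39.84 MPa

39.84


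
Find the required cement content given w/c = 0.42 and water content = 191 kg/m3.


Cement = water / (w/c)
= 191 / 0.42
= 454.8 kg/m3

454.8


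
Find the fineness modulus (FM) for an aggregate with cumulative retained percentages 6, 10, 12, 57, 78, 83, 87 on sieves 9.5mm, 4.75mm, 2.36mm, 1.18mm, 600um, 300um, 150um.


FM = sum(cumulative % retained) / 100
= 333 / 100
= 3.33

3.33


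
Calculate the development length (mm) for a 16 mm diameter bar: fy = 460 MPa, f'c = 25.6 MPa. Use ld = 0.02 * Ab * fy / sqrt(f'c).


Ab = pi * 16^2 / 4 = 201.062 mm2
ld = 0.02 * 201.062 * 460 / sqrt(25.6)
= 365.6 mm

365.6


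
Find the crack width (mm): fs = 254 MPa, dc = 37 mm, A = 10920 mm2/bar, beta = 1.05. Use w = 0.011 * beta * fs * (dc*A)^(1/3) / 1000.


w = 0.011 * beta * fs * (dc * A)^(1/3) / 1000
= 0.011 * 1.05 * 254 * (37 * 10920)^(1/3) / 1000
= 0.217 mm

0.217


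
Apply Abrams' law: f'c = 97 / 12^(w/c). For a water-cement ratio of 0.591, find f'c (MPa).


f'c = 97 / 12^0.591
= 97 / 4.343
= 22.33 MPa

22.33


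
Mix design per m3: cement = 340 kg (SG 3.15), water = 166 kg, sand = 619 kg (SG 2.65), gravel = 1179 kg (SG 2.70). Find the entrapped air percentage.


Vol cement = 340 / (3.15 * 1000) = 0.107937 m3
Vol water = 166 / 1000 = 0.166 m3
Vol sand = 619 / (2.65 * 1000) = 0.233585 m3
Vol gravel = 1179 / (2.70 * 1000) = 0.436667 m3
Total solid + water volume = 0.944188 m3
Air = (1 - 0.944188) * 100 = 5.58%

5.58


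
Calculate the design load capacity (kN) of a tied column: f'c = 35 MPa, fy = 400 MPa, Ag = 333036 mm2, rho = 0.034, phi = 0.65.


Ast = rho * Ag = 0.034 * 333036 = 11323.224 mm2
phi*Pn = 0.65 * 0.80 * (0.85 * 35 * (333036 - 11323.224) + 400 * 11323.224) / 1000
= 7332.13 kN

7332.13


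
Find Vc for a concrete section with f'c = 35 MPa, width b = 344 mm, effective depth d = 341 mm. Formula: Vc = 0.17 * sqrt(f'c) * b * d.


Vc = 0.17 * sqrt(35) * 344 * 341 / 1000
= 117.98 kN

117.98


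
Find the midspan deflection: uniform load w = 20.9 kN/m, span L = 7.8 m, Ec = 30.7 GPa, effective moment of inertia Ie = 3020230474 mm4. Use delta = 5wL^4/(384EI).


Convert: L = 7.8 m = 7800 mm, Ec = 30.7 GPa = 30700 MPa
delta = 5 * 20.9 * 7800^4 / (384 * 30700 * 3020230474)
= 10.86 mm

10.86


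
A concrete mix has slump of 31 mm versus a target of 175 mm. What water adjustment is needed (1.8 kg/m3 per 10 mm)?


Difference = 175 - 31 = 144 mm
Water adjustment = 144 * 1.8 / 10 = 25.9 kg/m3

25.9


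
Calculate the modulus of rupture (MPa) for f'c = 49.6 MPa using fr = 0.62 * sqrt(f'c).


fr = 0.62 * sqrt(49.6)
= 4.366 MPa

4.366


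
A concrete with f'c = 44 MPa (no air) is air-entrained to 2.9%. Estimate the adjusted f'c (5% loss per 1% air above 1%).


Strength loss = (2.9 - 1) * 5 = 9.5%
f'c = 44 * (1 - 9.5/100)
= 39.82 MPa

39.82


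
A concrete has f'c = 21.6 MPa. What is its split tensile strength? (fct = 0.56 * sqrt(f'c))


fct = 0.56 * sqrt(21.6)
= 0.56 * 4.648
= 2.603 MPa

2.603


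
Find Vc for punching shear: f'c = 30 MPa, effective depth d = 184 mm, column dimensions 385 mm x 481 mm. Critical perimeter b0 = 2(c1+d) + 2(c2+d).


b0 = 2*(385 + 184) + 2*(481 + 184) = 2468 mm
Vc = 0.33 * sqrt(30) * 2468 * 184 / 1000
= 820.8 kN

820.8


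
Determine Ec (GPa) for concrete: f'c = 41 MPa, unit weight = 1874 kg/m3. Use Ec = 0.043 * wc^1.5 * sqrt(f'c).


Ec = 0.043 * 1874^1.5 * sqrt(41) / 1000
= 22.34 GPa

22.34


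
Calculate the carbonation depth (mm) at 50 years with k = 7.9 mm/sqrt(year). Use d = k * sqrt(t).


depth = k * sqrt(t)
= 7.9 * sqrt(50)
= 55.86 mm

55.86


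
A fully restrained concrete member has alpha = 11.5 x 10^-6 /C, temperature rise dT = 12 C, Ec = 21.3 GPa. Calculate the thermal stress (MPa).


sigma = alpha * dT * Ec
= 11.5e-6 * 12 * 21.3 * 1000
= 2.939 MPa

2.939


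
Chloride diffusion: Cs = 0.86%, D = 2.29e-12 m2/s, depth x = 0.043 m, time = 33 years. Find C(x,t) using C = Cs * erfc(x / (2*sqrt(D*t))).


t_seconds = 33 * 365.25 * 24 * 3600 = 1041400800.0 s
arg = 0.043 / (2 * sqrt(2.29e-12 * 1041400800.0))
= 0.4403
erfc(0.4403) = 0.5335
C = 0.86 * 0.5335 = 0.4588%

0.4588


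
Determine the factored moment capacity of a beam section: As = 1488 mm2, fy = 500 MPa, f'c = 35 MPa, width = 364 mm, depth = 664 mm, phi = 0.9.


a = As * fy / (0.85 * f'c * b)
= 1488 * 500 / (0.85 * 35 * 364)
= 68.7044 mm
Mn = As * fy * (d - a/2) / 10^6
= 468.458 kN-m
phi*Mn = 0.9 * 468.458 = 421.61 kN-m

421.61


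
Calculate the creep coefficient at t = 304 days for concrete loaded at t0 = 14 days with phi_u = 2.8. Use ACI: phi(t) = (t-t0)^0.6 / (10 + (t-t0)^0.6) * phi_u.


dt = 304 - 14 = 290
phi = 290^0.6 / (10 + 290^0.6) * 2.8
= 2.1

2.1


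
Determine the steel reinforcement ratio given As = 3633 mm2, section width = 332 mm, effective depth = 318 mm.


rho = As / (b * d)
= 3633 / (332 * 318)
= 0.0344

0.0344


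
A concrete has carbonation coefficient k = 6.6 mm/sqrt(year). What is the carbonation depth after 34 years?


depth = k * sqrt(t)
= 6.6 * sqrt(34)
= 38.48 mm

38.48


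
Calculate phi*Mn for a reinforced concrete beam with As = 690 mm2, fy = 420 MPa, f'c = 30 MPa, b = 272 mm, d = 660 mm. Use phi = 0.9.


a = As * fy / (0.85 * f'c * b)
= 690 * 420 / (0.85 * 30 * 272)
= 41.782 mm
Mn = As * fy * (d - a/2) / 10^6
= 185.2138 kN-m
phi*Mn = 0.9 * 185.2138 = 166.69 kN-m

166.69


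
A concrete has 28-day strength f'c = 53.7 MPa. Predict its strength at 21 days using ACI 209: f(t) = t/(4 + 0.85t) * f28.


f(21) = 21 / (4 + 0.85 * 21) * 53.7
= 21 / 21.85 * 53.7
= 51.61 MPa

51.61


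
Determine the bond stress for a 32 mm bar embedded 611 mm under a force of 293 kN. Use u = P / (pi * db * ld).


u = P / (pi * db * ld)
= 293 * 1000 / (pi * 32 * 611)
= 4.77 MPa

4.77


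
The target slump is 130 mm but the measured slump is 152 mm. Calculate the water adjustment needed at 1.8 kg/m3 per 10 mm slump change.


Difference = 130 - 152 = -22 mm
Water adjustment = -22 * 1.8 / 10 = -4.0 kg/m3

-4.0


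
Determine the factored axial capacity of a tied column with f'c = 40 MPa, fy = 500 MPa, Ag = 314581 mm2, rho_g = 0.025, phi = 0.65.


Ast = rho * Ag = 0.025 * 314581 = 7864.525 mm2
phi*Pn = 0.65 * 0.80 * (0.85 * 40 * (314581 - 7864.525) + 500 * 7864.525) / 1000
= 7467.52 kN

7467.52


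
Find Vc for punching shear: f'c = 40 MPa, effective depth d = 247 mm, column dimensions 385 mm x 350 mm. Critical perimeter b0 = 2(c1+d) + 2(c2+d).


b0 = 2*(385 + 247) + 2*(350 + 247) = 2458 mm
Vc = 0.33 * sqrt(40) * 2458 * 247 / 1000
= 1267.13 kN

1267.13


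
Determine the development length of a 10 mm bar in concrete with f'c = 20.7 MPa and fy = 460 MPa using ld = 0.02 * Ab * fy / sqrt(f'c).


Ab = pi * 10^2 / 4 = 78.54 mm2
ld = 0.02 * 78.54 * 460 / sqrt(20.7)
= 158.8 mm

158.8


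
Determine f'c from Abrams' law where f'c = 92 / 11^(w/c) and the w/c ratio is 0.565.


f'c = 92 / 11^0.565
= 92 / 3.876
= 23.74 MPa

23.74


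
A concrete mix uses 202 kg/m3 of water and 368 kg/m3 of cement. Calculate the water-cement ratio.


w/c = water / cement
w/c = 202 / 368 = 0.549

0.549


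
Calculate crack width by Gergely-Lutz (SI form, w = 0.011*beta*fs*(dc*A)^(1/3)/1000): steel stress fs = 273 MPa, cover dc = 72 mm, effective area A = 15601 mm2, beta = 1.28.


w = 0.011 * beta * fs * (dc * A)^(1/3) / 1000
= 0.011 * 1.28 * 273 * (72 * 15601)^(1/3) / 1000
= 0.4 mm

0.4


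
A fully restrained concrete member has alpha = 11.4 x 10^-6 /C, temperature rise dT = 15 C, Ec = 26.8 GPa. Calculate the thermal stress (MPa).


sigma = alpha * dT * Ec
= 11.4e-6 * 15 * 26.8 * 1000
= 4.583 MPa

4.583


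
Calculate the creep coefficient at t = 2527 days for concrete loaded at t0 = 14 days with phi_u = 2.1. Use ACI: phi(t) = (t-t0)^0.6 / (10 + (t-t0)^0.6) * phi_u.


dt = 2527 - 14 = 2513
phi = 2513^0.6 / (10 + 2513^0.6) * 2.1
= 1.925

1.925


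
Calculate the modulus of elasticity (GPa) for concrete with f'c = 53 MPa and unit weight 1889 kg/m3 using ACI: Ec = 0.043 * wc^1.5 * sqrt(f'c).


Ec = 0.043 * 1889^1.5 * sqrt(53) / 1000
= 25.7 GPa

25.7


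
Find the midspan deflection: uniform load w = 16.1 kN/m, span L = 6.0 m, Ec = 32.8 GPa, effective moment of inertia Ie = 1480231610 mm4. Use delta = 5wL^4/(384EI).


Convert: L = 6.0 m = 6000 mm, Ec = 32.8 GPa = 32800 MPa
delta = 5 * 16.1 * 6000^4 / (384 * 32800 * 1480231610)
= 5.6 mm

5.6


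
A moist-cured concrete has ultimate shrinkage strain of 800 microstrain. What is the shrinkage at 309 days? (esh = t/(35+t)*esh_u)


esh(309) = 309 / (35 + 309) * 800
= 309 / 344 * 800
= 718.6 microstrain

718.6


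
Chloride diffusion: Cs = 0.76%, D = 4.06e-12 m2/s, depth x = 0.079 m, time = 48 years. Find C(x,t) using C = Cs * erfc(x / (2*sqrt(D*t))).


t_seconds = 48 * 365.25 * 24 * 3600 = 1514764800.0 s
arg = 0.079 / (2 * sqrt(4.06e-12 * 1514764800.0))
= 0.5037
erfc(0.5037) = 0.4763
C = 0.76 * 0.4763 = 0.362%

0.362


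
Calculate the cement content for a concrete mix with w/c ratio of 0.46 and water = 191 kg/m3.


Cement = water / (w/c)
= 191 / 0.46
= 415.2 kg/m3

415.2


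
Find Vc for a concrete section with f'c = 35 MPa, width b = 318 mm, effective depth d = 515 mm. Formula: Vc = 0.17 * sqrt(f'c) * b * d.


Vc = 0.17 * sqrt(35) * 318 * 515 / 1000
= 164.71 kN

164.71


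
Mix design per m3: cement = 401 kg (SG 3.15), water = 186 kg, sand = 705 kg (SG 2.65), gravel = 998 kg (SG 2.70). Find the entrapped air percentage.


Vol cement = 401 / (3.15 * 1000) = 0.127302 m3
Vol water = 186 / 1000 = 0.186 m3
Vol sand = 705 / (2.65 * 1000) = 0.266038 m3
Vol gravel = 998 / (2.70 * 1000) = 0.36963 m3
Total solid + water volume = 0.948969 m3
Air = (1 - 0.948969) * 100 = 5.1%

5.1


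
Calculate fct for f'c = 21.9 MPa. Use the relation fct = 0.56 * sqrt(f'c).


fct = 0.56 * sqrt(21.9)
= 0.56 * 4.68
= 2.621 MPa

2.621


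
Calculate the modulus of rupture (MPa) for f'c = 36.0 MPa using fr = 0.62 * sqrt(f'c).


fr = 0.62 * sqrt(36.0)
= 3.72 MPa

3.72


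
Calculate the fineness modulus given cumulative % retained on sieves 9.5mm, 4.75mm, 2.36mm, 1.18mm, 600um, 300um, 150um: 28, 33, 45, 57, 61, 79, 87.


FM = sum(cumulative % retained) / 100
= 390 / 100
= 3.9

3.9


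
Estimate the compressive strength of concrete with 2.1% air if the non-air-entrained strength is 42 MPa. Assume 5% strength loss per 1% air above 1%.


Strength loss = (2.1 - 1) * 5 = 5.5%
f'c = 42 * (1 - 5.5/100)
= 39.69 MPa

39.69


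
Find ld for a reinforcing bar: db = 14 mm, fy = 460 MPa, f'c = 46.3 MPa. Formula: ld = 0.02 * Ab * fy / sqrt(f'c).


Ab = pi * 14^2 / 4 = 153.938 mm2
ld = 0.02 * 153.938 * 460 / sqrt(46.3)
= 208.1 mm

208.1


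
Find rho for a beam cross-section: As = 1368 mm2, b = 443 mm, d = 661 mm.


rho = As / (b * d)
= 1368 / (443 * 661)
= 0.0047

0.0047


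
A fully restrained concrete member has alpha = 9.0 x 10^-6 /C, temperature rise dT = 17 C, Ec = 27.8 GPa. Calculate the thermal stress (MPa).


sigma = alpha * dT * Ec
= 9.0e-6 * 17 * 27.8 * 1000
= 4.253 MPa

4.253


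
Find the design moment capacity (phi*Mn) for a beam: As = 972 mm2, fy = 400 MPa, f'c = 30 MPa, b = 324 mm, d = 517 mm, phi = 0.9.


a = As * fy / (0.85 * f'c * b)
= 972 * 400 / (0.85 * 30 * 324)
= 47.0588 mm
Mn = As * fy * (d - a/2) / 10^6
= 191.8614 kN-m
phi*Mn = 0.9 * 191.8614 = 172.68 kN-m

172.68


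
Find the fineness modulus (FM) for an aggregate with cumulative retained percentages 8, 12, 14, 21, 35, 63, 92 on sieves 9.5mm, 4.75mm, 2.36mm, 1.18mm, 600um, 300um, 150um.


FM = sum(cumulative % retained) / 100
= 245 / 100
= 2.45

2.45


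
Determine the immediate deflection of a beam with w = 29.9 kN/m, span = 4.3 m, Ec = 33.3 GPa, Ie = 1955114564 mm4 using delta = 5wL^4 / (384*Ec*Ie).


Convert: L = 4.3 m = 4300 mm, Ec = 33.3 GPa = 33300 MPa
delta = 5 * 29.9 * 4300^4 / (384 * 33300 * 1955114564)
= 2.04 mm

2.04


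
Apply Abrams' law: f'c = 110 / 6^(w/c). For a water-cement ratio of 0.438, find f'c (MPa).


f'c = 110 / 6^0.438
= 110 / 2.192
= 50.18 MPa

50.18


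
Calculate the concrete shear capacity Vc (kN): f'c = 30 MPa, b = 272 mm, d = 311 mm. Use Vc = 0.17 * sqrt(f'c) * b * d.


Vc = 0.17 * sqrt(30) * 272 * 311 / 1000
= 78.77 kN

78.77


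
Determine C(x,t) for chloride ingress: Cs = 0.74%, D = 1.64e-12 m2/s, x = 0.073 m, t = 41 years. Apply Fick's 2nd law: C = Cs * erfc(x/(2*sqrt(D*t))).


t_seconds = 41 * 365.25 * 24 * 3600 = 1293861600.0 s
arg = 0.073 / (2 * sqrt(1.64e-12 * 1293861600.0))
= 0.7924
erfc(0.7924) = 0.2625
C = 0.74 * 0.2625 = 0.1942%

0.1942


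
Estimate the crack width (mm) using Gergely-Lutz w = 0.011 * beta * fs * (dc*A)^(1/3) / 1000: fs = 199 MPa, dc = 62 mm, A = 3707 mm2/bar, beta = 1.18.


w = 0.011 * beta * fs * (dc * A)^(1/3) / 1000
= 0.011 * 1.18 * 199 * (62 * 3707)^(1/3) / 1000
= 0.158 mm

0.158


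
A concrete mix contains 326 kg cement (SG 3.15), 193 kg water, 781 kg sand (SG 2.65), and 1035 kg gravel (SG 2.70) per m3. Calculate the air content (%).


Vol cement = 326 / (3.15 * 1000) = 0.103492 m3
Vol water = 193 / 1000 = 0.193 m3
Vol sand = 781 / (2.65 * 1000) = 0.294717 m3
Vol gravel = 1035 / (2.70 * 1000) = 0.383333 m3
Total solid + water volume = 0.974542 m3
Air = (1 - 0.974542) * 100 = 2.55%

2.55


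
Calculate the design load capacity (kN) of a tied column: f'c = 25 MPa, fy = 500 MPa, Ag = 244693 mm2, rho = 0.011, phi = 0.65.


Ast = rho * Ag = 0.011 * 244693 = 2691.623 mm2
phi*Pn = 0.65 * 0.80 * (0.85 * 25 * (244693 - 2691.623) + 500 * 2691.623) / 1000
= 3373.94 kN

3373.94


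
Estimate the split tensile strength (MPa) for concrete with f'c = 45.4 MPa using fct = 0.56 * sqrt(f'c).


fct = 0.56 * sqrt(45.4)
= 0.56 * 6.738
= 3.773 MPa

3.773


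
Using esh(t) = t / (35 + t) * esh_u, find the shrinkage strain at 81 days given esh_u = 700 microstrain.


esh(81) = 81 / (35 + 81) * 700
= 81 / 116 * 700
= 488.8 microstrain

488.8


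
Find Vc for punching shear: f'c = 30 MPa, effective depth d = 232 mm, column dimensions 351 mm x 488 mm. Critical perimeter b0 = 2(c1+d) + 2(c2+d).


b0 = 2*(351 + 232) + 2*(488 + 232) = 2606 mm
Vc = 0.33 * sqrt(30) * 2606 * 232 / 1000
= 1092.79 kN

1092.79


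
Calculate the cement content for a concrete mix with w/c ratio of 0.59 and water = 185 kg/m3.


Cement = water / (w/c)
= 185 / 0.59
= 313.6 kg/m3

313.6


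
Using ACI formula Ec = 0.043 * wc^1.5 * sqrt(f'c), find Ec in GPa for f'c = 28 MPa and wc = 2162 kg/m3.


Ec = 0.043 * 2162^1.5 * sqrt(28) / 1000
= 22.87 GPa

22.87


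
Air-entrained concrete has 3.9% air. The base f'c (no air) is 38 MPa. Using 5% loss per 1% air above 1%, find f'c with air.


Strength loss = (3.9 - 1) * 5 = 14.5%
f'c = 38 * (1 - 14.5/100)
= 32.49 MPa

32.49


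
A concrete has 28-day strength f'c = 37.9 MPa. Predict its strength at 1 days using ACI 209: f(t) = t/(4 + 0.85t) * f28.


f(1) = 1 / (4 + 0.85 * 1) * 37.9
= 1 / 4.85 * 37.9
= 7.81 MPa

7.81


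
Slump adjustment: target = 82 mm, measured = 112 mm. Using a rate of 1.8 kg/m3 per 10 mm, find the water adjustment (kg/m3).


Difference = 82 - 112 = -30 mm
Water adjustment = -30 * 1.8 / 10 = -5.4 kg/m3

-5.4


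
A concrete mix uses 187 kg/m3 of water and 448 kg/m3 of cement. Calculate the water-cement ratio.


w/c = water / cement
w/c = 187 / 448 = 0.417

0.417


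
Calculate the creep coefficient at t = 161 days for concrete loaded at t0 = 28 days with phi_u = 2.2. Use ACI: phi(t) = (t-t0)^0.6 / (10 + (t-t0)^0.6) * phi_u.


dt = 161 - 28 = 133
phi = 133^0.6 / (10 + 133^0.6) * 2.2
= 1.436

1.436


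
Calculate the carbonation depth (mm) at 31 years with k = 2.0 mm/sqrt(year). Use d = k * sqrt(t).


depth = k * sqrt(t)
= 2.0 * sqrt(31)
= 11.14 mm

11.14


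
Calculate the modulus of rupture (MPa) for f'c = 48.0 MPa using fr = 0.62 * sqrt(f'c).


fr = 0.62 * sqrt(48.0)
= 4.295 MPa

4.295


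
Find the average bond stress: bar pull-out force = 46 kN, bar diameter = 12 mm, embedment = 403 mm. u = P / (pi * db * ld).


u = P / (pi * db * ld)
= 46 * 1000 / (pi * 12 * 403)
= 3.028 MPa

3.028


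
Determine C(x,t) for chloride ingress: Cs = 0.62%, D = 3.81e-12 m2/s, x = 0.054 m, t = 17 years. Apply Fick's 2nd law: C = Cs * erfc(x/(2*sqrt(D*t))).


t_seconds = 17 * 365.25 * 24 * 3600 = 536479200.0 s
arg = 0.054 / (2 * sqrt(3.81e-12 * 536479200.0))
= 0.5972
erfc(0.5972) = 0.3983
C = 0.62 * 0.3983 = 0.247%

0.247


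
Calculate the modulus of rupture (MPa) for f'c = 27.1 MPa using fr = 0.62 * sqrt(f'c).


fr = 0.62 * sqrt(27.1)
= 3.228 MPa

3.228


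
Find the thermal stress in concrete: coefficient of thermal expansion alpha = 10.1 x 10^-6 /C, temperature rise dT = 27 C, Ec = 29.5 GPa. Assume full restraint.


sigma = alpha * dT * Ec
= 10.1e-6 * 27 * 29.5 * 1000
= 8.045 MPa

8.045


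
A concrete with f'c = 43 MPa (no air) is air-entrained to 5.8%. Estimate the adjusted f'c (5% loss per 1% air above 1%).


Strength loss = (5.8 - 1) * 5 = 24.0%
f'c = 43 * (1 - 24.0/100)
= 32.68 MPa

32.68


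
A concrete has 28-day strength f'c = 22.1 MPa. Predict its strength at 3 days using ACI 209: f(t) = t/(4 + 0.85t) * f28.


f(3) = 3 / (4 + 0.85 * 3) * 22.1
= 3 / 6.55 * 22.1
= 10.12 MPa

10.12


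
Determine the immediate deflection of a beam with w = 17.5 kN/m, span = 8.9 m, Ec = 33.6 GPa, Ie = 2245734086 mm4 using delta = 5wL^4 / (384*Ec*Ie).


Convert: L = 8.9 m = 8900 mm, Ec = 33.6 GPa = 33600 MPa
delta = 5 * 17.5 * 8900^4 / (384 * 33600 * 2245734086)
= 18.95 mm

18.95


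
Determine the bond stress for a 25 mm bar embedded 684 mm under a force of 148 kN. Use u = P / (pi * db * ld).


u = P / (pi * db * ld)
= 148 * 1000 / (pi * 25 * 684)
= 2.755 MPa

2.755


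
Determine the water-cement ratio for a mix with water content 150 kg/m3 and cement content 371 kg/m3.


w/c = water / cement
w/c = 150 / 371 = 0.404

0.404


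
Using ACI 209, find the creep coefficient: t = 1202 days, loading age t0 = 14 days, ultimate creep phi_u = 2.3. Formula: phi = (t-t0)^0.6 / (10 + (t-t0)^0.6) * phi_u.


dt = 1202 - 14 = 1188
phi = 1188^0.6 / (10 + 1188^0.6) * 2.3
= 2.012

2.012


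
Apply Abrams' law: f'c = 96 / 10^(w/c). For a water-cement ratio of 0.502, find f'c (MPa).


f'c = 96 / 10^0.502
= 96 / 3.177
= 30.22 MPa

30.22


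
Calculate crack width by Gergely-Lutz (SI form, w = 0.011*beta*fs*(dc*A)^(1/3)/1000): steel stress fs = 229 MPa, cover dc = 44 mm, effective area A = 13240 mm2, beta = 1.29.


w = 0.011 * beta * fs * (dc * A)^(1/3) / 1000
= 0.011 * 1.29 * 229 * (44 * 13240)^(1/3) / 1000
= 0.271 mm

0.271


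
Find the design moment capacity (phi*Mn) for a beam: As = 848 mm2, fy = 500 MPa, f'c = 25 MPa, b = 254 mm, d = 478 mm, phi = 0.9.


a = As * fy / (0.85 * f'c * b)
= 848 * 500 / (0.85 * 25 * 254)
= 78.5549 mm
Mn = As * fy * (d - a/2) / 10^6
= 186.0184 kN-m
phi*Mn = 0.9 * 186.0184 = 167.42 kN-m

167.42


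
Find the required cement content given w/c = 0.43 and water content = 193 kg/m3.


Cement = water / (w/c)
= 193 / 0.43
= 448.8 kg/m3

448.8


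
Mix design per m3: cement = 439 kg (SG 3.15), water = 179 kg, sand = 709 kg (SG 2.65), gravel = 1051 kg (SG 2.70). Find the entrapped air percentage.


Vol cement = 439 / (3.15 * 1000) = 0.139365 m3
Vol water = 179 / 1000 = 0.179 m3
Vol sand = 709 / (2.65 * 1000) = 0.267547 m3
Vol gravel = 1051 / (2.70 * 1000) = 0.389259 m3
Total solid + water volume = 0.975172 m3
Air = (1 - 0.975172) * 100 = 2.48%

2.48


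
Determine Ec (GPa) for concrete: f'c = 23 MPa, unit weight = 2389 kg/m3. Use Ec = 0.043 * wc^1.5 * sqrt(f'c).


Ec = 0.043 * 2389^1.5 * sqrt(23) / 1000
= 24.08 GPa

24.08


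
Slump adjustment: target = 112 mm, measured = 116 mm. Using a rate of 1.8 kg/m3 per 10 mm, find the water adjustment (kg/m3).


Difference = 112 - 116 = -4 mm
Water adjustment = -4 * 1.8 / 10 = -0.7 kg/m3

-0.7


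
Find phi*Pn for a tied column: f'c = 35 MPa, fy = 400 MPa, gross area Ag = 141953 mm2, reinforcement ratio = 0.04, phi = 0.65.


Ast = rho * Ag = 0.04 * 141953 = 5678.12 mm2
phi*Pn = 0.65 * 0.80 * (0.85 * 35 * (141953 - 5678.12) + 400 * 5678.12) / 1000
= 3289.22 kN

3289.22
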